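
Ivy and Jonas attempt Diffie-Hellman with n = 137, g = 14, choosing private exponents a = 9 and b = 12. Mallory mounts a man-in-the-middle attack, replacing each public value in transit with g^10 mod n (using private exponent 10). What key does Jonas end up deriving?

Jonas receives Mallory's public value M = 14^10 mod 137 instead of the honest one.
14^1 ≡ 14 (mod 137)
14^2 = (14^1)^2 ≡ 14^2 = 196 ≡ 59 (mod 137)
14^4 = (14^2)^2 ≡ 59^2 = 3481 ≡ 56 (mod 137)
14^8 = (14^4)^2 ≡ 56^2 = 3136 ≡ 122 (mod 137)
14^10 = 14^8 · 14^2 ≡ 122 · 59 ≡ 74 (mod 137).
So M = 74. Jonas computes K = M^12 mod 137.
74^1 ≡ 74 (mod 137)
74^2 = (74^1)^2 ≡ 74^2 = 5476 ≡ 133 (mod 137)
74^4 = (74^2)^2 ≡ 133^2 = 17689 ≡ 16 (mod 137)
74^8 = (74^4)^2 ≡ 16^2 = 256 ≡ 119 (mod 137)
74^12 = 74^8 · 74^4 ≡ 119 · 16 ≡ 123 (mod 137).

123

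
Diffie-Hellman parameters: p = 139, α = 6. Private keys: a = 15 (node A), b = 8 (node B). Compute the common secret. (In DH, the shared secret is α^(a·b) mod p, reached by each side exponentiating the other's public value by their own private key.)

Node A sends A = α^a mod p = 6^15 mod 139.
6^1 ≡ 6 (mod 139)
6^2 = (6^1)^2 ≡ 6^2 = 36 ≡ 36 (mod 139)
6^4 = (6^2)^2 ≡ 36^2 = 1296 ≡ 45 (mod 139)
6^8 = (6^4)^2 ≡ 45^2 = 2025 ≡ 79 (mod 139)
6^15 = 6^8 · 6^4 · 6^2 · 6^1 ≡ 79 · 45 · 36 · 6 ≡ 44 (mod 139).
So A = 44. Node B then computes K = A^b mod p = 44^8 mod 139.
44^1 ≡ 44 (mod 139)
44^2 = (44^1)^2 ≡ 44^2 = 1936 ≡ 129 (mod 139)
44^4 = (44^2)^2 ≡ 129^2 = 16641 ≡ 100 (mod 139)
44^8 = (44^4)^2 ≡ 100^2 = 10000 ≡ 131 (mod 139)

131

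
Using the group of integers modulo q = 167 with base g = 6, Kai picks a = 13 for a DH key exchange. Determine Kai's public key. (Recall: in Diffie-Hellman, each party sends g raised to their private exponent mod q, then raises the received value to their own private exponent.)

100

Public value = 6^13 mod 167.
6^1 ≡ 6 (mod 167)
6^2 = (6^1)^2 ≡ 6^2 = 36 ≡ 36 (mod 167)
6^4 = (6^2)^2 ≡ 36^2 = 1296 ≡ 127 (mod 167)
6^8 = (6^4)^2 ≡ 127^2 = 16129 ≡ 97 (mod 167)
6^13 = 6^8 · 6^4 · 6^1 ≡ 97 · 127 · 6 ≡ 100 (mod 167).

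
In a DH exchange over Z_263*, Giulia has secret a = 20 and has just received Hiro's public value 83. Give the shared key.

Shared key K = 83^20 mod 263.
83^1 ≡ 83 (mod 263)
83^2 = (83^1)^2 ≡ 83^2 = 6889 ≡ 51 (mod 263)
83^4 = (83^2)^2 ≡ 51^2 = 2601 ≡ 234 (mod 263)
83^8 = (83^4)^2 ≡ 234^2 = 54756 ≡ 52 (mod 263)
83^16 = (83^8)^2 ≡ 52^2 = 2704 ≡ 74 (mod 263)
83^20 = 83^16 · 83^4 ≡ 74 · 234 ≡ 221 (mod 263).

221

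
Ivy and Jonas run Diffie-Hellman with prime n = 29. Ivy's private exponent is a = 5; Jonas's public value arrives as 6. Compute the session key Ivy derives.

Shared key K = 6^5 mod 29.
6^1 ≡ 6 (mod 29)
6^2 = (6^1)^2 ≡ 6^2 = 36 ≡ 7 (mod 29)
6^4 = (6^2)^2 ≡ 7^2 = 49 ≡ 20 (mod 29)
6^5 = 6^4 · 6^1 ≡ 20 · 6 ≡ 4 (mod 29).

4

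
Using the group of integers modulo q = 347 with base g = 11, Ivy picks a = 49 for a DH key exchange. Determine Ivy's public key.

219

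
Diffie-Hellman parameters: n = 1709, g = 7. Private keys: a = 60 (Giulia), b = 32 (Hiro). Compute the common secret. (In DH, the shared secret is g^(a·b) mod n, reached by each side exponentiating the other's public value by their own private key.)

Giulia sends A = g^a mod n = 7^60 mod 1709.
7^1 ≡ 7 (mod 1709)
7^2 = (7^1)^2 ≡ 7^2 = 49 ≡ 49 (mod 1709)
7^4 = (7^2)^2 ≡ 49^2 = 2401 ≡ 692 (mod 1709)
7^8 = (7^4)^2 ≡ 692^2 = 478864 ≡ 344 (mod 1709)
7^16 = (7^8)^2 ≡ 344^2 = 118336 ≡ 415 (mod 1709)
7^32 = (7^16)^2 ≡ 415^2 = 172225 ≡ 1325 (mod 1709)
7^60 = 7^32 · 7^16 · 7^8 · 7^4 ≡ 1325 · 415 · 344 · 692 ≡ 1685 (mod 1709).
So A = 1685. Hiro then computes K = A^b mod n = 1685^32 mod 1709.
1685^1 ≡ 1685 (mod 1709)
1685^2 = (1685^1)^2 ≡ 1685^2 = 2839225 ≡ 576 (mod 1709)
1685^4 = (1685^2)^2 ≡ 576^2 = 331776 ≡ 230 (mod 1709)
1685^8 = (1685^4)^2 ≡ 230^2 = 52900 ≡ 1630 (mod 1709)
1685^16 = (1685^8)^2 ≡ 1630^2 = 2656900 ≡ 1114 (mod 1709)
1685^32 = (1685^16)^2 ≡ 1114^2 = 1240996 ≡ 262 (mod 1709)

262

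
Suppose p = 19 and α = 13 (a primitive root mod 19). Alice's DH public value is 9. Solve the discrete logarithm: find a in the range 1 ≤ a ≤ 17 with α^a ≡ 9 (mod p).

16

Try successive powers of 13 modulo 19:
13^1 ≡ 13
13^2 ≡ 17
13^3 ≡ 12
13^4 ≡ 4
13^5 ≡ 14
13^6 ≡ 11
13^7 ≡ 10
13^8 ≡ 16
13^9 ≡ 18
13^10 ≡ 6
13^11 ≡ 2
13^12 ≡ 7
13^13 ≡ 15
13^14 ≡ 5
13^15 ≡ 8
13^16 ≡ 9
Found: a = 16.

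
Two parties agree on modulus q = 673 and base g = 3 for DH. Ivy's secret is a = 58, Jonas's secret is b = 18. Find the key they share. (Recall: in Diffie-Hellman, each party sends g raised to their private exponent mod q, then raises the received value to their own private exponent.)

Ivy sends A = g^a mod q = 3^58 mod 673.
3^1 ≡ 3 (mod 673)
3^2 = (3^1)^2 ≡ 3^2 = 9 ≡ 9 (mod 673)
3^4 = (3^2)^2 ≡ 9^2 = 81 ≡ 81 (mod 673)
3^8 = (3^4)^2 ≡ 81^2 = 6561 ≡ 504 (mod 673)
3^16 = (3^8)^2 ≡ 504^2 = 254016 ≡ 295 (mod 673)
3^32 = (3^16)^2 ≡ 295^2 = 87025 ≡ 208 (mod 673)
3^58 = 3^32 · 3^16 · 3^8 · 3^2 ≡ 208 · 295 · 504 · 9 ≡ 388 (mod 673).
So A = 388. Jonas then computes K = A^b mod q = 388^18 mod 673.
388^1 ≡ 388 (mod 673)
388^2 = (388^1)^2 ≡ 388^2 = 150544 ≡ 465 (mod 673)
388^4 = (388^2)^2 ≡ 465^2 = 216225 ≡ 192 (mod 673)
388^8 = (388^4)^2 ≡ 192^2 = 36864 ≡ 522 (mod 673)
388^16 = (388^8)^2 ≡ 522^2 = 272484 ≡ 592 (mod 673)
388^18 = 388^16 · 388^2 ≡ 592 · 465 ≡ 23 (mod 673).

23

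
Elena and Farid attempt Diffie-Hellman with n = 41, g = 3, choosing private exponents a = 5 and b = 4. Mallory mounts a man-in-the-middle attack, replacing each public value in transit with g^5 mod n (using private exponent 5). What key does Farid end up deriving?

40

Farid receives Mallory's public value M = 3^5 mod 41 instead of the honest one.
3^1 ≡ 3 (mod 41)
3^2 = (3^1)^2 ≡ 3^2 = 9 ≡ 9 (mod 41)
3^4 = (3^2)^2 ≡ 9^2 = 81 ≡ 40 (mod 41)
3^5 = 3^4 · 3^1 ≡ 40 · 3 ≡ 38 (mod 41).
So M = 38. Farid computes K = M^4 mod 41.
38^1 ≡ 38 (mod 41)
38^2 = (38^1)^2 ≡ 38^2 = 1444 ≡ 9 (mod 41)
38^4 = (38^2)^2 ≡ 9^2 = 81 ≡ 40 (mod 41)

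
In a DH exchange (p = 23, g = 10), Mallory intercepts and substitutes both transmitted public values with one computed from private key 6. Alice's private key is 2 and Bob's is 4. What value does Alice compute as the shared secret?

Alice receives Mallory's public value M = 10^6 mod 23 instead of the honest one.
10^1 ≡ 10 (mod 23)
10^2 = (10^1)^2 ≡ 10^2 = 100 ≡ 8 (mod 23)
10^4 = (10^2)^2 ≡ 8^2 = 64 ≡ 18 (mod 23)
10^6 = 10^4 · 10^2 ≡ 18 · 8 ≡ 6 (mod 23).
So M = 6. Alice computes K = M^2 mod 23.
6^1 ≡ 6 (mod 23)
6^2 = (6^1)^2 ≡ 6^2 = 36 ≡ 13 (mod 23)

13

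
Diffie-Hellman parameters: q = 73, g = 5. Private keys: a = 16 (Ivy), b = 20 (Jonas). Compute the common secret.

16

Ivy sends A = g^a mod q = 5^16 mod 73.
5^1 ≡ 5 (mod 73)
5^2 = (5^1)^2 ≡ 5^2 = 25 ≡ 25 (mod 73)
5^4 = (5^2)^2 ≡ 25^2 = 625 ≡ 41 (mod 73)
5^8 = (5^4)^2 ≡ 41^2 = 1681 ≡ 2 (mod 73)
5^16 = (5^8)^2 ≡ 2^2 = 4 ≡ 4 (mod 73)
So A = 4. Jonas then computes K = A^b mod q = 4^20 mod 73.
4^1 ≡ 4 (mod 73)
4^2 = (4^1)^2 ≡ 4^2 = 16 ≡ 16 (mod 73)
4^4 = (4^2)^2 ≡ 16^2 = 256 ≡ 37 (mod 73)
4^8 = (4^4)^2 ≡ 37^2 = 1369 ≡ 55 (mod 73)
4^16 = (4^8)^2 ≡ 55^2 = 3025 ≡ 32 (mod 73)
4^20 = 4^16 · 4^4 ≡ 32 · 37 ≡ 16 (mod 73).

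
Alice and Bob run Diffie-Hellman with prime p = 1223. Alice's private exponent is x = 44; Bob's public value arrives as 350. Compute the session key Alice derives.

Shared key K = 350^44 mod 1223.
350^1 ≡ 350 (mod 1223)
350^2 = (350^1)^2 ≡ 350^2 = 122500 ≡ 200 (mod 1223)
350^4 = (350^2)^2 ≡ 200^2 = 40000 ≡ 864 (mod 1223)
350^8 = (350^4)^2 ≡ 864^2 = 746496 ≡ 466 (mod 1223)
350^16 = (350^8)^2 ≡ 466^2 = 217156 ≡ 685 (mod 1223)
350^32 = (350^16)^2 ≡ 685^2 = 469225 ≡ 816 (mod 1223)
350^44 = 350^32 · 350^8 · 350^4 ≡ 816 · 466 · 864 ≡ 579 (mod 1223).

579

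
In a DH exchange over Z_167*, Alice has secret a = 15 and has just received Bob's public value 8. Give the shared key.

Shared key K = 8^15 mod 167.
8^1 ≡ 8 (mod 167)
8^2 = (8^1)^2 ≡ 8^2 = 64 ≡ 64 (mod 167)
8^4 = (8^2)^2 ≡ 64^2 = 4096 ≡ 88 (mod 167)
8^8 = (8^4)^2 ≡ 88^2 = 7744 ≡ 62 (mod 167)
8^15 = 8^8 · 8^4 · 8^2 · 8^1 ≡ 62 · 88 · 64 · 8 ≡ 63 (mod 167).

63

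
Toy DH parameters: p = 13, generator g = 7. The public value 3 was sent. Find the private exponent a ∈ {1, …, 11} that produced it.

Try successive powers of 7 modulo 13:
7^1 ≡ 7
7^2 ≡ 10
7^3 ≡ 5
7^4 ≡ 9
7^5 ≡ 11
7^6 ≡ 12
7^7 ≡ 6
7^8 ≡ 3
Found: a = 8.

8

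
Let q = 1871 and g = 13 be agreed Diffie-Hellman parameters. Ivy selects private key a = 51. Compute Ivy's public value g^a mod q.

Public value = 13^51 mod 1871.
13^1 ≡ 13 (mod 1871)
13^2 = (13^1)^2 ≡ 13^2 = 169 ≡ 169 (mod 1871)
13^4 = (13^2)^2 ≡ 169^2 = 28561 ≡ 496 (mod 1871)
13^8 = (13^4)^2 ≡ 496^2 = 246016 ≡ 915 (mod 1871)
13^16 = (13^8)^2 ≡ 915^2 = 837225 ≡ 888 (mod 1871)
13^32 = (13^16)^2 ≡ 888^2 = 788544 ≡ 853 (mod 1871)
13^51 = 13^32 · 13^16 · 13^2 · 13^1 ≡ 853 · 888 · 169 · 13 ≡ 555 (mod 1871).

555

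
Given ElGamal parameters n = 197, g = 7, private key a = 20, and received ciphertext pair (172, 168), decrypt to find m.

181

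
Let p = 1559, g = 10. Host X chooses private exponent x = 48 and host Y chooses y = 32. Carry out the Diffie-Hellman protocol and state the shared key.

Host Y sends B = g^y mod p = 10^32 mod 1559.
10^1 ≡ 10 (mod 1559)
10^2 = (10^1)^2 ≡ 10^2 = 100 ≡ 100 (mod 1559)
10^4 = (10^2)^2 ≡ 100^2 = 10000 ≡ 646 (mod 1559)
10^8 = (10^4)^2 ≡ 646^2 = 417316 ≡ 1063 (mod 1559)
10^16 = (10^8)^2 ≡ 1063^2 = 1129969 ≡ 1253 (mod 1559)
10^32 = (10^16)^2 ≡ 1253^2 = 1570009 ≡ 96 (mod 1559)
So B = 96. Host X then computes K = B^x mod p = 96^48 mod 1559.
96^1 ≡ 96 (mod 1559)
96^2 = (96^1)^2 ≡ 96^2 = 9216 ≡ 1421 (mod 1559)
96^4 = (96^2)^2 ≡ 1421^2 = 2019241 ≡ 336 (mod 1559)
96^8 = (96^4)^2 ≡ 336^2 = 112896 ≡ 648 (mod 1559)
96^16 = (96^8)^2 ≡ 648^2 = 419904 ≡ 533 (mod 1559)
96^32 = (96^16)^2 ≡ 533^2 = 284089 ≡ 351 (mod 1559)
96^48 = 96^32 · 96^16 ≡ 351 · 533 ≡ 3 (mod 1559).

3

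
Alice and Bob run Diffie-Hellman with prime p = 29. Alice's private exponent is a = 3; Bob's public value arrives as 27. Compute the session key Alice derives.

Shared key K = 27^3 mod 29.
27^1 ≡ 27 (mod 29)
27^2 = (27^1)^2 ≡ 27^2 = 729 ≡ 4 (mod 29)
27^3 = 27^2 · 27^1 ≡ 4 · 27 ≡ 21 (mod 29).

21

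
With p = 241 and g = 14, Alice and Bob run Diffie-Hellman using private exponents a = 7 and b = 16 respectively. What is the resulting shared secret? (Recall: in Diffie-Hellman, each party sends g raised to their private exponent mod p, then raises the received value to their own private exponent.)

24

Alice sends A = g^a mod p = 14^7 mod 241.
14^1 ≡ 14 (mod 241)
14^2 = (14^1)^2 ≡ 14^2 = 196 ≡ 196 (mod 241)
14^4 = (14^2)^2 ≡ 196^2 = 38416 ≡ 97 (mod 241)
14^7 = 14^4 · 14^2 · 14^1 ≡ 97 · 196 · 14 ≡ 104 (mod 241).
So A = 104. Bob then computes K = A^b mod p = 104^16 mod 241.
104^1 ≡ 104 (mod 241)
104^2 = (104^1)^2 ≡ 104^2 = 10816 ≡ 212 (mod 241)
104^4 = (104^2)^2 ≡ 212^2 = 44944 ≡ 118 (mod 241)
104^8 = (104^4)^2 ≡ 118^2 = 13924 ≡ 187 (mod 241)
104^16 = (104^8)^2 ≡ 187^2 = 34969 ≡ 24 (mod 241)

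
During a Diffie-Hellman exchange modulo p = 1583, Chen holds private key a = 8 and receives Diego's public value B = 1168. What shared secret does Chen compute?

Shared key K = 1168^8 mod 1583.
1168^1 ≡ 1168 (mod 1583)
1168^2 = (1168^1)^2 ≡ 1168^2 = 1364224 ≡ 1261 (mod 1583)
1168^4 = (1168^2)^2 ≡ 1261^2 = 1590121 ≡ 789 (mod 1583)
1168^8 = (1168^4)^2 ≡ 789^2 = 622521 ≡ 402 (mod 1583)

402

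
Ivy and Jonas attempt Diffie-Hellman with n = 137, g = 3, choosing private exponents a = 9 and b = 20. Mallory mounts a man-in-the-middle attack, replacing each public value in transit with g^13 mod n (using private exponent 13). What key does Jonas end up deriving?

99

Jonas receives Mallory's public value M = 3^13 mod 137 instead of the honest one.
3^1 ≡ 3 (mod 137)
3^2 = (3^1)^2 ≡ 3^2 = 9 ≡ 9 (mod 137)
3^4 = (3^2)^2 ≡ 9^2 = 81 ≡ 81 (mod 137)
3^8 = (3^4)^2 ≡ 81^2 = 6561 ≡ 122 (mod 137)
3^13 = 3^8 · 3^4 · 3^1 ≡ 122 · 81 · 3 ≡ 54 (mod 137).
So M = 54. Jonas computes K = M^20 mod 137.
54^1 ≡ 54 (mod 137)
54^2 = (54^1)^2 ≡ 54^2 = 2916 ≡ 39 (mod 137)
54^4 = (54^2)^2 ≡ 39^2 = 1521 ≡ 14 (mod 137)
54^8 = (54^4)^2 ≡ 14^2 = 196 ≡ 59 (mod 137)
54^16 = (54^8)^2 ≡ 59^2 = 3481 ≡ 56 (mod 137)
54^20 = 54^16 · 54^4 ≡ 56 · 14 ≡ 99 (mod 137).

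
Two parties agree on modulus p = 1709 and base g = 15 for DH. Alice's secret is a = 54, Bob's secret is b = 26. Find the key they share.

1085

Bob sends B = g^b mod p = 15^26 mod 1709.
15^1 ≡ 15 (mod 1709)
15^2 = (15^1)^2 ≡ 15^2 = 225 ≡ 225 (mod 1709)
15^4 = (15^2)^2 ≡ 225^2 = 50625 ≡ 1064 (mod 1709)
15^8 = (15^4)^2 ≡ 1064^2 = 1132096 ≡ 738 (mod 1709)
15^16 = (15^8)^2 ≡ 738^2 = 544644 ≡ 1182 (mod 1709)
15^26 = 15^16 · 15^8 · 15^2 ≡ 1182 · 738 · 225 ≡ 995 (mod 1709).
So B = 995. Alice then computes K = B^a mod p = 995^54 mod 1709.
995^1 ≡ 995 (mod 1709)
995^2 = (995^1)^2 ≡ 995^2 = 990025 ≡ 514 (mod 1709)
995^4 = (995^2)^2 ≡ 514^2 = 264196 ≡ 1010 (mod 1709)
995^8 = (995^4)^2 ≡ 1010^2 = 1020100 ≡ 1536 (mod 1709)
995^16 = (995^8)^2 ≡ 1536^2 = 2359296 ≡ 876 (mod 1709)
995^32 = (995^16)^2 ≡ 876^2 = 767376 ≡ 35 (mod 1709)
995^54 = 995^32 · 995^16 · 995^4 · 995^2 ≡ 35 · 876 · 1010 · 514 ≡ 1085 (mod 1709).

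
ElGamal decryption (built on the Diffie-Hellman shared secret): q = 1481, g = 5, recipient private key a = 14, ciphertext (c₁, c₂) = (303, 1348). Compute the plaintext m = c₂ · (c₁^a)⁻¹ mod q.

Shared mask s = c₁^a mod q = 303^14 mod 1481.
303^1 ≡ 303 (mod 1481)
303^2 = (303^1)^2 ≡ 303^2 = 91809 ≡ 1468 (mod 1481)
303^4 = (303^2)^2 ≡ 1468^2 = 2155024 ≡ 169 (mod 1481)
303^8 = (303^4)^2 ≡ 169^2 = 28561 ≡ 422 (mod 1481)
303^14 = 303^8 · 303^4 · 303^2 ≡ 422 · 169 · 1468 ≡ 1453 (mod 1481).
So s = 1453; s⁻¹ ≡ 476 (mod 1481).
m = c₂ · s⁻¹ mod 1481 = 1348 · 476 mod 1481 = 375.

375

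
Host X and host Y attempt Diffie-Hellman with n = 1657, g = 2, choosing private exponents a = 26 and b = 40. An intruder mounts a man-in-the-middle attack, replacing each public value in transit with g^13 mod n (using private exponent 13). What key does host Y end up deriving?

186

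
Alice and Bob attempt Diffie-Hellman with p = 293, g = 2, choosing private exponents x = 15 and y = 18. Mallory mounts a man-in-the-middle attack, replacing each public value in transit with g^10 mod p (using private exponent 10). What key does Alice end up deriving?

277

Alice receives Mallory's public value M = 2^10 mod 293 instead of the honest one.
2^1 ≡ 2 (mod 293)
2^2 = (2^1)^2 ≡ 2^2 = 4 ≡ 4 (mod 293)
2^4 = (2^2)^2 ≡ 4^2 = 16 ≡ 16 (mod 293)
2^8 = (2^4)^2 ≡ 16^2 = 256 ≡ 256 (mod 293)
2^10 = 2^8 · 2^2 ≡ 256 · 4 ≡ 145 (mod 293).
So M = 145. Alice computes K = M^15 mod 293.
145^1 ≡ 145 (mod 293)
145^2 = (145^1)^2 ≡ 145^2 = 21025 ≡ 222 (mod 293)
145^4 = (145^2)^2 ≡ 222^2 = 49284 ≡ 60 (mod 293)
145^8 = (145^4)^2 ≡ 60^2 = 3600 ≡ 84 (mod 293)
145^15 = 145^8 · 145^4 · 145^2 · 145^1 ≡ 84 · 60 · 222 · 145 ≡ 277 (mod 293).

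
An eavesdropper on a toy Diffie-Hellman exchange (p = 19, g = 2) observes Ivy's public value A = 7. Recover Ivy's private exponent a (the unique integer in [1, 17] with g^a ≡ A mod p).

Try successive powers of 2 modulo 19:
2^1 ≡ 2
2^2 ≡ 4
2^3 ≡ 8
2^4 ≡ 16
2^5 ≡ 13
2^6 ≡ 7
Found: a = 6.

6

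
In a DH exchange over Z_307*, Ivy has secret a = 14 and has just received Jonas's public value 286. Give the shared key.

Shared key K = 286^14 mod 307.
286^1 ≡ 286 (mod 307)
286^2 = (286^1)^2 ≡ 286^2 = 81796 ≡ 134 (mod 307)
286^4 = (286^2)^2 ≡ 134^2 = 17956 ≡ 150 (mod 307)
286^8 = (286^4)^2 ≡ 150^2 = 22500 ≡ 89 (mod 307)
286^14 = 286^8 · 286^4 · 286^2 ≡ 89 · 150 · 134 ≡ 11 (mod 307).

11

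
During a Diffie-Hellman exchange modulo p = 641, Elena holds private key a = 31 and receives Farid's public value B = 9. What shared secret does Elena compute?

90

Shared key K = 9^31 mod 641.
9^1 ≡ 9 (mod 641)
9^2 = (9^1)^2 ≡ 9^2 = 81 ≡ 81 (mod 641)
9^4 = (9^2)^2 ≡ 81^2 = 6561 ≡ 151 (mod 641)
9^8 = (9^4)^2 ≡ 151^2 = 22801 ≡ 366 (mod 641)
9^16 = (9^8)^2 ≡ 366^2 = 133956 ≡ 628 (mod 641)
9^31 = 9^16 · 9^8 · 9^4 · 9^2 · 9^1 ≡ 628 · 366 · 151 · 81 · 9 ≡ 90 (mod 641).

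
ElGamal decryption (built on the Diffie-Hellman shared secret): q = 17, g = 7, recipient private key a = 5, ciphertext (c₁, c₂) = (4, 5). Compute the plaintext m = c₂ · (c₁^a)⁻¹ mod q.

14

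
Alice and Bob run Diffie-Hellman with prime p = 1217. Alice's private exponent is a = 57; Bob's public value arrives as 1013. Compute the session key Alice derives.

Shared key K = 1013^57 mod 1217.
1013^1 ≡ 1013 (mod 1217)
1013^2 = (1013^1)^2 ≡ 1013^2 = 1026169 ≡ 238 (mod 1217)
1013^4 = (1013^2)^2 ≡ 238^2 = 56644 ≡ 662 (mod 1217)
1013^8 = (1013^4)^2 ≡ 662^2 = 438244 ≡ 124 (mod 1217)
1013^16 = (1013^8)^2 ≡ 124^2 = 15376 ≡ 772 (mod 1217)
1013^32 = (1013^16)^2 ≡ 772^2 = 595984 ≡ 871 (mod 1217)
1013^57 = 1013^32 · 1013^16 · 1013^8 · 1013^1 ≡ 871 · 772 · 124 · 1013 ≡ 830 (mod 1217).

830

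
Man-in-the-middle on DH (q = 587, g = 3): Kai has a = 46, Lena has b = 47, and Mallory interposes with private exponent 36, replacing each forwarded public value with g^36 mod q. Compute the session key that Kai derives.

270

Kai receives Mallory's public value M = 3^36 mod 587 instead of the honest one.
3^1 ≡ 3 (mod 587)
3^2 = (3^1)^2 ≡ 3^2 = 9 ≡ 9 (mod 587)
3^4 = (3^2)^2 ≡ 9^2 = 81 ≡ 81 (mod 587)
3^8 = (3^4)^2 ≡ 81^2 = 6561 ≡ 104 (mod 587)
3^16 = (3^8)^2 ≡ 104^2 = 10816 ≡ 250 (mod 587)
3^32 = (3^16)^2 ≡ 250^2 = 62500 ≡ 278 (mod 587)
3^36 = 3^32 · 3^4 ≡ 278 · 81 ≡ 212 (mod 587).
So M = 212. Kai computes K = M^46 mod 587.
212^1 ≡ 212 (mod 587)
212^2 = (212^1)^2 ≡ 212^2 = 44944 ≡ 332 (mod 587)
212^4 = (212^2)^2 ≡ 332^2 = 110224 ≡ 455 (mod 587)
212^8 = (212^4)^2 ≡ 455^2 = 207025 ≡ 401 (mod 587)
212^16 = (212^8)^2 ≡ 401^2 = 160801 ≡ 550 (mod 587)
212^32 = (212^16)^2 ≡ 550^2 = 302500 ≡ 195 (mod 587)
212^46 = 212^32 · 212^8 · 212^4 · 212^2 ≡ 195 · 401 · 455 · 332 ≡ 270 (mod 587).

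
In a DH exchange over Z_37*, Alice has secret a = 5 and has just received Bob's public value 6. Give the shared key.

Shared key K = 6^5 mod 37.
6^1 ≡ 6 (mod 37)
6^2 = (6^1)^2 ≡ 6^2 = 36 ≡ 36 (mod 37)
6^4 = (6^2)^2 ≡ 36^2 = 1296 ≡ 1 (mod 37)
6^5 = 6^4 · 6^1 ≡ 1 · 6 ≡ 6 (mod 37).

6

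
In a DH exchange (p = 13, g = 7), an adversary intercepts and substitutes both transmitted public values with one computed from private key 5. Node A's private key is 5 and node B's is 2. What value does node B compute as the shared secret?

4

Node B receives an adversary's public value M = 7^5 mod 13 instead of the honest one.
7^1 ≡ 7 (mod 13)
7^2 = (7^1)^2 ≡ 7^2 = 49 ≡ 10 (mod 13)
7^4 = (7^2)^2 ≡ 10^2 = 100 ≡ 9 (mod 13)
7^5 = 7^4 · 7^1 ≡ 9 · 7 ≡ 11 (mod 13).
So M = 11. Node B computes K = M^2 mod 13.
11^1 ≡ 11 (mod 13)
11^2 = (11^1)^2 ≡ 11^2 = 121 ≡ 4 (mod 13)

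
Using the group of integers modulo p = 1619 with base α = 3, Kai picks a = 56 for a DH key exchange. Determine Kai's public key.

Public value = 3^56 (mod 1619).
3^1 ≡ 3 (mod 1619)
3^2 = (3^1)^2 ≡ 3^2 = 9 ≡ 9 (mod 1619)
3^4 = (3^2)^2 ≡ 9^2 = 81 ≡ 81 (mod 1619)
3^8 = (3^4)^2 ≡ 81^2 = 6561 ≡ 85 (mod 1619)
3^16 = (3^8)^2 ≡ 85^2 = 7225 ≡ 749 (mod 1619)
3^32 = (3^16)^2 ≡ 749^2 = 561001 ≡ 827 (mod 1619)
3^56 = 3^32 · 3^16 · 3^8 ≡ 827 · 749 · 85 ≡ 1075 (mod 1619).

1075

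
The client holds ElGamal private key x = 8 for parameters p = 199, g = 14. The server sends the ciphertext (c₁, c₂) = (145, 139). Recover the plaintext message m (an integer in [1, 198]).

13

Shared mask s = c₁^x mod p = 145^8 mod 199.
145^1 ≡ 145 (mod 199)
145^2 = (145^1)^2 ≡ 145^2 = 21025 ≡ 130 (mod 199)
145^4 = (145^2)^2 ≡ 130^2 = 16900 ≡ 184 (mod 199)
145^8 = (145^4)^2 ≡ 184^2 = 33856 ≡ 26 (mod 199)
So s = 26; s⁻¹ ≡ 23 (mod 199).
m = c₂ · s⁻¹ mod 199 = 139 · 23 mod 199 = 13.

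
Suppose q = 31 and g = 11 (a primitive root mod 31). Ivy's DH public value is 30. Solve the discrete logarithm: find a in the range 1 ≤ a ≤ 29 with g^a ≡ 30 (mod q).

Try successive powers of 11 modulo 31:
11^1 ≡ 11
11^2 ≡ 28
11^3 ≡ 29
11^4 ≡ 9
11^5 ≡ 6
11^6 ≡ 4
11^7 ≡ 13
11^8 ≡ 19
11^9 ≡ 23
11^10 ≡ 5
11^11 ≡ 24
11^12 ≡ 16
11^13 ≡ 21
11^14 ≡ 14
11^15 ≡ 30
Found: a = 15.

15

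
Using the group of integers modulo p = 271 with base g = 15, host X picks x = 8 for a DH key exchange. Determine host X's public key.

Public value = 15^8 mod 271.
15^1 ≡ 15 (mod 271)
15^2 = (15^1)^2 ≡ 15^2 = 225 ≡ 225 (mod 271)
15^4 = (15^2)^2 ≡ 225^2 = 50625 ≡ 219 (mod 271)
15^8 = (15^4)^2 ≡ 219^2 = 47961 ≡ 265 (mod 271)

265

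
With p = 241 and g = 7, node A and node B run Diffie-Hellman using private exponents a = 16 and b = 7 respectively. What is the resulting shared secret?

Node A sends A = g^a mod p = 7^16 mod 241.
7^1 ≡ 7 (mod 241)
7^2 = (7^1)^2 ≡ 7^2 = 49 ≡ 49 (mod 241)
7^4 = (7^2)^2 ≡ 49^2 = 2401 ≡ 232 (mod 241)
7^8 = (7^4)^2 ≡ 232^2 = 53824 ≡ 81 (mod 241)
7^16 = (7^8)^2 ≡ 81^2 = 6561 ≡ 54 (mod 241)
So A = 54. Node B then computes K = A^b mod p = 54^7 mod 241.
54^1 ≡ 54 (mod 241)
54^2 = (54^1)^2 ≡ 54^2 = 2916 ≡ 24 (mod 241)
54^4 = (54^2)^2 ≡ 24^2 = 576 ≡ 94 (mod 241)
54^7 = 54^4 · 54^2 · 54^1 ≡ 94 · 24 · 54 ≡ 119 (mod 241).

119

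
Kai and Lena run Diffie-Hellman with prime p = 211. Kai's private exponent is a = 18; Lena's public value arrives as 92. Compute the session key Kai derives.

Shared key K = 92^18 mod 211.
92^1 ≡ 92 (mod 211)
92^2 = (92^1)^2 ≡ 92^2 = 8464 ≡ 24 (mod 211)
92^4 = (92^2)^2 ≡ 24^2 = 576 ≡ 154 (mod 211)
92^8 = (92^4)^2 ≡ 154^2 = 23716 ≡ 84 (mod 211)
92^16 = (92^8)^2 ≡ 84^2 = 7056 ≡ 93 (mod 211)
92^18 = 92^16 · 92^2 ≡ 93 · 24 ≡ 122 (mod 211).

122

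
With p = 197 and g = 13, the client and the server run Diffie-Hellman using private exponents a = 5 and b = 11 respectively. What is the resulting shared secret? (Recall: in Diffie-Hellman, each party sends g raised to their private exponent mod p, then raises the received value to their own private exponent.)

The server sends B = g^b mod p = 13^11 mod 197.
13^1 ≡ 13 (mod 197)
13^2 = (13^1)^2 ≡ 13^2 = 169 ≡ 169 (mod 197)
13^4 = (13^2)^2 ≡ 169^2 = 28561 ≡ 193 (mod 197)
13^8 = (13^4)^2 ≡ 193^2 = 37249 ≡ 16 (mod 197)
13^11 = 13^8 · 13^2 · 13^1 ≡ 16 · 169 · 13 ≡ 86 (mod 197).
So B = 86. The client then computes K = B^a mod p = 86^5 mod 197.
86^1 ≡ 86 (mod 197)
86^2 = (86^1)^2 ≡ 86^2 = 7396 ≡ 107 (mod 197)
86^4 = (86^2)^2 ≡ 107^2 = 11449 ≡ 23 (mod 197)
86^5 = 86^4 · 86^1 ≡ 23 · 86 ≡ 8 (mod 197).

8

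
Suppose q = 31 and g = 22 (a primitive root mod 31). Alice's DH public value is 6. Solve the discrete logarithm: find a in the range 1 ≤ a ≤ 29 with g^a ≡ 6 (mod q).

Try successive powers of 22 modulo 31:
22^1 ≡ 22
22^2 ≡ 19
22^3 ≡ 15
22^4 ≡ 20
22^5 ≡ 6
Found: a = 5.

5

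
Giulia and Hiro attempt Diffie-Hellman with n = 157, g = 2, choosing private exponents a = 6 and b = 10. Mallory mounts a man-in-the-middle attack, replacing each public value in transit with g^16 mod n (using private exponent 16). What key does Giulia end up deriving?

Giulia receives Mallory's public value M = 2^16 mod 157 instead of the honest one.
2^1 ≡ 2 (mod 157)
2^2 = (2^1)^2 ≡ 2^2 = 4 ≡ 4 (mod 157)
2^4 = (2^2)^2 ≡ 4^2 = 16 ≡ 16 (mod 157)
2^8 = (2^4)^2 ≡ 16^2 = 256 ≡ 99 (mod 157)
2^16 = (2^8)^2 ≡ 99^2 = 9801 ≡ 67 (mod 157)
So M = 67. Giulia computes K = M^6 mod 157.
67^1 ≡ 67 (mod 157)
67^2 = (67^1)^2 ≡ 67^2 = 4489 ≡ 93 (mod 157)
67^4 = (67^2)^2 ≡ 93^2 = 8649 ≡ 14 (mod 157)
67^6 = 67^4 · 67^2 ≡ 14 · 93 ≡ 46 (mod 157).

46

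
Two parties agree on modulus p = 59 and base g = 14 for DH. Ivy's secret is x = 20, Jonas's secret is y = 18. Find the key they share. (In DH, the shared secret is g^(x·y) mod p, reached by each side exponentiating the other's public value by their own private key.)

48

Ivy sends A = g^x mod p = 14^20 mod 59.
14^1 ≡ 14 (mod 59)
14^2 = (14^1)^2 ≡ 14^2 = 196 ≡ 19 (mod 59)
14^4 = (14^2)^2 ≡ 19^2 = 361 ≡ 7 (mod 59)
14^8 = (14^4)^2 ≡ 7^2 = 49 ≡ 49 (mod 59)
14^16 = (14^8)^2 ≡ 49^2 = 2401 ≡ 41 (mod 59)
14^20 = 14^16 · 14^4 ≡ 41 · 7 ≡ 51 (mod 59).
So A = 51. Jonas then computes K = A^y mod p = 51^18 mod 59.
51^1 ≡ 51 (mod 59)
51^2 = (51^1)^2 ≡ 51^2 = 2601 ≡ 5 (mod 59)
51^4 = (51^2)^2 ≡ 5^2 = 25 ≡ 25 (mod 59)
51^8 = (51^4)^2 ≡ 25^2 = 625 ≡ 35 (mod 59)
51^16 = (51^8)^2 ≡ 35^2 = 1225 ≡ 45 (mod 59)
51^18 = 51^16 · 51^2 ≡ 45 · 5 ≡ 48 (mod 59).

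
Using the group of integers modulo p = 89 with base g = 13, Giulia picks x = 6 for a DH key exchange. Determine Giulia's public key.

Public value = 13^6 mod 89.
13^1 ≡ 13 (mod 89)
13^2 = (13^1)^2 ≡ 13^2 = 169 ≡ 80 (mod 89)
13^4 = (13^2)^2 ≡ 80^2 = 6400 ≡ 81 (mod 89)
13^6 = 13^4 · 13^2 ≡ 81 · 80 ≡ 72 (mod 89).

72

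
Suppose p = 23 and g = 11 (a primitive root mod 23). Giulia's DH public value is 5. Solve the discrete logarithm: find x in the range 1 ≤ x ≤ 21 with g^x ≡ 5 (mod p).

5

Try successive powers of 11 modulo 23:
11^1 ≡ 11
11^2 ≡ 6
11^3 ≡ 20
11^4 ≡ 13
11^5 ≡ 5
Found: x = 5.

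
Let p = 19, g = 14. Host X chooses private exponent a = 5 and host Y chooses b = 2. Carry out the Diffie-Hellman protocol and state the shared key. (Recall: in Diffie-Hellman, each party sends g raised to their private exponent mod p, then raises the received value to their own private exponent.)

Host X sends A = g^a mod p = 14^5 mod 19.
14^1 ≡ 14 (mod 19)
14^2 = (14^1)^2 ≡ 14^2 = 196 ≡ 6 (mod 19)
14^4 = (14^2)^2 ≡ 6^2 = 36 ≡ 17 (mod 19)
14^5 = 14^4 · 14^1 ≡ 17 · 14 ≡ 10 (mod 19).
So A = 10. Host Y then computes K = A^b mod p = 10^2 mod 19.
10^1 ≡ 10 (mod 19)
10^2 = (10^1)^2 ≡ 10^2 = 100 ≡ 5 (mod 19)

5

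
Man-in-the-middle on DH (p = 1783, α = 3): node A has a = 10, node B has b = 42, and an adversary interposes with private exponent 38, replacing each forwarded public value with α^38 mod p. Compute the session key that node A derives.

Node A receives an adversary's public value M = 3^38 mod 1783 instead of the honest one.
3^1 ≡ 3 (mod 1783)
3^2 = (3^1)^2 ≡ 3^2 = 9 ≡ 9 (mod 1783)
3^4 = (3^2)^2 ≡ 9^2 = 81 ≡ 81 (mod 1783)
3^8 = (3^4)^2 ≡ 81^2 = 6561 ≡ 1212 (mod 1783)
3^16 = (3^8)^2 ≡ 1212^2 = 1468944 ≡ 1535 (mod 1783)
3^32 = (3^16)^2 ≡ 1535^2 = 2356225 ≡ 882 (mod 1783)
3^38 = 3^32 · 3^4 · 3^2 ≡ 882 · 81 · 9 ≡ 1098 (mod 1783).
So M = 1098. Node A computes K = M^10 mod 1783.
1098^1 ≡ 1098 (mod 1783)
1098^2 = (1098^1)^2 ≡ 1098^2 = 1205604 ≡ 296 (mod 1783)
1098^4 = (1098^2)^2 ≡ 296^2 = 87616 ≡ 249 (mod 1783)
1098^8 = (1098^4)^2 ≡ 249^2 = 62001 ≡ 1379 (mod 1783)
1098^10 = 1098^8 · 1098^2 ≡ 1379 · 296 ≡ 1660 (mod 1783).

1660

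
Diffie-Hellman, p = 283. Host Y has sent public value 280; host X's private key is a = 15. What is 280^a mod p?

42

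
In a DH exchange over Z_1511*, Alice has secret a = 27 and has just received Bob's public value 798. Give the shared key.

Shared key K = 798^27 mod 1511.
798^1 ≡ 798 (mod 1511)
798^2 = (798^1)^2 ≡ 798^2 = 636804 ≡ 673 (mod 1511)
798^4 = (798^2)^2 ≡ 673^2 = 452929 ≡ 1140 (mod 1511)
798^8 = (798^4)^2 ≡ 1140^2 = 1299600 ≡ 140 (mod 1511)
798^16 = (798^8)^2 ≡ 140^2 = 19600 ≡ 1468 (mod 1511)
798^27 = 798^16 · 798^8 · 798^2 · 798^1 ≡ 1468 · 140 · 673 · 798 ≡ 466 (mod 1511).

466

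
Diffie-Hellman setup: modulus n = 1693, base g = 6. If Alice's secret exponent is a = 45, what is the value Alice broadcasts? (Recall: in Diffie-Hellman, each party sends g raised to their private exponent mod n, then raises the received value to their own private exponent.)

Public value = 6^{45} \pmod{1693}.
6^1 ≡ 6 (mod 1693)
6^2 = (6^1)^2 ≡ 6^2 = 36 ≡ 36 (mod 1693)
6^4 = (6^2)^2 ≡ 36^2 = 1296 ≡ 1296 (mod 1693)
6^8 = (6^4)^2 ≡ 1296^2 = 1679616 ≡ 160 (mod 1693)
6^16 = (6^8)^2 ≡ 160^2 = 25600 ≡ 205 (mod 1693)
6^32 = (6^16)^2 ≡ 205^2 = 42025 ≡ 1393 (mod 1693)
6^45 = 6^32 · 6^8 · 6^4 · 6^1 ≡ 1393 · 160 · 1296 · 6 ≡ 938 (mod 1693).

938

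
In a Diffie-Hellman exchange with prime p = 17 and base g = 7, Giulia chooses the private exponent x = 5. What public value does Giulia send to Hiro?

Public value = 7^5 (mod 17).
7^1 ≡ 7 (mod 17)
7^2 = (7^1)^2 ≡ 7^2 = 49 ≡ 15 (mod 17)
7^4 = (7^2)^2 ≡ 15^2 = 225 ≡ 4 (mod 17)
7^5 = 7^4 · 7^1 ≡ 4 · 7 ≡ 11 (mod 17).

11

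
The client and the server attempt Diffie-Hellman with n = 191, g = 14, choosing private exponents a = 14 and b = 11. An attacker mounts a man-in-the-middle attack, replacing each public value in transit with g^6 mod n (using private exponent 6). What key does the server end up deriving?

36

The server receives an attacker's public value M = 14^6 mod 191 instead of the honest one.
14^1 ≡ 14 (mod 191)
14^2 = (14^1)^2 ≡ 14^2 = 196 ≡ 5 (mod 191)
14^4 = (14^2)^2 ≡ 5^2 = 25 ≡ 25 (mod 191)
14^6 = 14^4 · 14^2 ≡ 25 · 5 ≡ 125 (mod 191).
So M = 125. The server computes K = M^11 mod 191.
125^1 ≡ 125 (mod 191)
125^2 = (125^1)^2 ≡ 125^2 = 15625 ≡ 154 (mod 191)
125^4 = (125^2)^2 ≡ 154^2 = 23716 ≡ 32 (mod 191)
125^8 = (125^4)^2 ≡ 32^2 = 1024 ≡ 69 (mod 191)
125^11 = 125^8 · 125^2 · 125^1 ≡ 69 · 154 · 125 ≡ 36 (mod 191).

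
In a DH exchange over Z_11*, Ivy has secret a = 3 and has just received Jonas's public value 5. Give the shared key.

4

Shared key K = 5^3 mod 11.
5^1 ≡ 5 (mod 11)
5^2 = (5^1)^2 ≡ 5^2 = 25 ≡ 3 (mod 11)
5^3 = 5^2 · 5^1 ≡ 3 · 5 ≡ 4 (mod 11).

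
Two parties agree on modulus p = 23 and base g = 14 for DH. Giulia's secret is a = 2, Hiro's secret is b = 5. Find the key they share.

18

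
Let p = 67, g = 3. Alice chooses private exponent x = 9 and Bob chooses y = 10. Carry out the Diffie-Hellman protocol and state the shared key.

9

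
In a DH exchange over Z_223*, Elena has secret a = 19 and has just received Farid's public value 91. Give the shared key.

Shared key K = 91^19 mod 223.
91^1 ≡ 91 (mod 223)
91^2 = (91^1)^2 ≡ 91^2 = 8281 ≡ 30 (mod 223)
91^4 = (91^2)^2 ≡ 30^2 = 900 ≡ 8 (mod 223)
91^8 = (91^4)^2 ≡ 8^2 = 64 ≡ 64 (mod 223)
91^16 = (91^8)^2 ≡ 64^2 = 4096 ≡ 82 (mod 223)
91^19 = 91^16 · 91^2 · 91^1 ≡ 82 · 30 · 91 ≡ 191 (mod 223).

191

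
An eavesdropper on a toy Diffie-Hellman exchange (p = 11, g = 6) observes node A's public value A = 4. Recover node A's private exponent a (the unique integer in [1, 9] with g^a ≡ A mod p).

8

Try successive powers of 6 modulo 11:
6^1 ≡ 6
6^2 ≡ 3
6^3 ≡ 7
6^4 ≡ 9
6^5 ≡ 10
6^6 ≡ 5
6^7 ≡ 8
6^8 ≡ 4
Found: a = 8.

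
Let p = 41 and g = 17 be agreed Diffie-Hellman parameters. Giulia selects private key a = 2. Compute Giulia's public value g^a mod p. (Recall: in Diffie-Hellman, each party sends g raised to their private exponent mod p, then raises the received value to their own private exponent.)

Public value = 17^2 mod 41.
17^1 ≡ 17 (mod 41)
17^2 = (17^1)^2 ≡ 17^2 = 289 ≡ 2 (mod 41)

2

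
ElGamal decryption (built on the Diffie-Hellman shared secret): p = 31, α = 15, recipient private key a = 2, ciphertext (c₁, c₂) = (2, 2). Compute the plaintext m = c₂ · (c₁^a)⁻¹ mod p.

16

Shared mask s = c₁^a mod p = 2^2 mod 31.
2^1 ≡ 2 (mod 31)
2^2 = (2^1)^2 ≡ 2^2 = 4 ≡ 4 (mod 31)
So s = 4; s⁻¹ ≡ 8 (mod 31).
m = c₂ · s⁻¹ mod 31 = 2 · 8 mod 31 = 16.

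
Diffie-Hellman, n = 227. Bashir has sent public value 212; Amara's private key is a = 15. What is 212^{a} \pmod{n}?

Shared key K = 212^15 mod 227.
212^1 ≡ 212 (mod 227)
212^2 = (212^1)^2 ≡ 212^2 = 44944 ≡ 225 (mod 227)
212^4 = (212^2)^2 ≡ 225^2 = 50625 ≡ 4 (mod 227)
212^8 = (212^4)^2 ≡ 4^2 = 16 ≡ 16 (mod 227)
212^15 = 212^8 · 212^4 · 212^2 · 212^1 ≡ 16 · 4 · 225 · 212 ≡ 104 (mod 227).

104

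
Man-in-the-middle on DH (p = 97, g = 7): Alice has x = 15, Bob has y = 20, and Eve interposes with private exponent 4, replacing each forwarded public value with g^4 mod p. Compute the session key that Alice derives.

50

Alice receives Eve's public value M = 7^4 mod 97 instead of the honest one.
7^1 ≡ 7 (mod 97)
7^2 = (7^1)^2 ≡ 7^2 = 49 ≡ 49 (mod 97)
7^4 = (7^2)^2 ≡ 49^2 = 2401 ≡ 73 (mod 97)
So M = 73. Alice computes K = M^15 mod 97.
73^1 ≡ 73 (mod 97)
73^2 = (73^1)^2 ≡ 73^2 = 5329 ≡ 91 (mod 97)
73^4 = (73^2)^2 ≡ 91^2 = 8281 ≡ 36 (mod 97)
73^8 = (73^4)^2 ≡ 36^2 = 1296 ≡ 35 (mod 97)
73^15 = 73^8 · 73^4 · 73^2 · 73^1 ≡ 35 · 36 · 91 · 73 ≡ 50 (mod 97).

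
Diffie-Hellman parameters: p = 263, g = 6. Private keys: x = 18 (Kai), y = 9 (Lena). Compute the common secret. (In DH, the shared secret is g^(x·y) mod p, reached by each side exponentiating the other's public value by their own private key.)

Lena sends B = g^y mod p = 6^9 mod 263.
6^1 ≡ 6 (mod 263)
6^2 = (6^1)^2 ≡ 6^2 = 36 ≡ 36 (mod 263)
6^4 = (6^2)^2 ≡ 36^2 = 1296 ≡ 244 (mod 263)
6^8 = (6^4)^2 ≡ 244^2 = 59536 ≡ 98 (mod 263)
6^9 = 6^8 · 6^1 ≡ 98 · 6 ≡ 62 (mod 263).
So B = 62. Kai then computes K = B^x mod p = 62^18 mod 263.
62^1 ≡ 62 (mod 263)
62^2 = (62^1)^2 ≡ 62^2 = 3844 ≡ 162 (mod 263)
62^4 = (62^2)^2 ≡ 162^2 = 26244 ≡ 207 (mod 263)
62^8 = (62^4)^2 ≡ 207^2 = 42849 ≡ 243 (mod 263)
62^16 = (62^8)^2 ≡ 243^2 = 59049 ≡ 137 (mod 263)
62^18 = 62^16 · 62^2 ≡ 137 · 162 ≡ 102 (mod 263).

102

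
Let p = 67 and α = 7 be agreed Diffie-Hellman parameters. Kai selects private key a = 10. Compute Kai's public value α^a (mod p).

33

Public value = 7^10 (mod 67).
7^1 ≡ 7 (mod 67)
7^2 = (7^1)^2 ≡ 7^2 = 49 ≡ 49 (mod 67)
7^4 = (7^2)^2 ≡ 49^2 = 2401 ≡ 56 (mod 67)
7^8 = (7^4)^2 ≡ 56^2 = 3136 ≡ 54 (mod 67)
7^10 = 7^8 · 7^2 ≡ 54 · 49 ≡ 33 (mod 67).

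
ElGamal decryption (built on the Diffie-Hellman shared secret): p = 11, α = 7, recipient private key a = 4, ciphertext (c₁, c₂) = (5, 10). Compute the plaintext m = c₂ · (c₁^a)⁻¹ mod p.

6

Shared mask s = c₁^a mod p = 5^4 mod 11.
5^1 ≡ 5 (mod 11)
5^2 = (5^1)^2 ≡ 5^2 = 25 ≡ 3 (mod 11)
5^4 = (5^2)^2 ≡ 3^2 = 9 ≡ 9 (mod 11)
So s = 9; s⁻¹ ≡ 5 (mod 11).
m = c₂ · s⁻¹ mod 11 = 10 · 5 mod 11 = 6.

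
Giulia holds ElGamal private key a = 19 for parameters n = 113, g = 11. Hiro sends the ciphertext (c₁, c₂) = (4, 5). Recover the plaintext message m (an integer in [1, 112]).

33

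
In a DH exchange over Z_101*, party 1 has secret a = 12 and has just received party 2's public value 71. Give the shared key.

Shared key K = 71^12 mod 101.
71^1 ≡ 71 (mod 101)
71^2 = (71^1)^2 ≡ 71^2 = 5041 ≡ 92 (mod 101)
71^4 = (71^2)^2 ≡ 92^2 = 8464 ≡ 81 (mod 101)
71^8 = (71^4)^2 ≡ 81^2 = 6561 ≡ 97 (mod 101)
71^12 = 71^8 · 71^4 ≡ 97 · 81 ≡ 80 (mod 101).

80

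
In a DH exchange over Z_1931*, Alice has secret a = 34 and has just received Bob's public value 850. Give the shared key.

Shared key K = 850^34 mod 1931.
850^1 ≡ 850 (mod 1931)
850^2 = (850^1)^2 ≡ 850^2 = 722500 ≡ 306 (mod 1931)
850^4 = (850^2)^2 ≡ 306^2 = 93636 ≡ 948 (mod 1931)
850^8 = (850^4)^2 ≡ 948^2 = 898704 ≡ 789 (mod 1931)
850^16 = (850^8)^2 ≡ 789^2 = 622521 ≡ 739 (mod 1931)
850^32 = (850^16)^2 ≡ 739^2 = 546121 ≡ 1579 (mod 1931)
850^34 = 850^32 · 850^2 ≡ 1579 · 306 ≡ 424 (mod 1931).

424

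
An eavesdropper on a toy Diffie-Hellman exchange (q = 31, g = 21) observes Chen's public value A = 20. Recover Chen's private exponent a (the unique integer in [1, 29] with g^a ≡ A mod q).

22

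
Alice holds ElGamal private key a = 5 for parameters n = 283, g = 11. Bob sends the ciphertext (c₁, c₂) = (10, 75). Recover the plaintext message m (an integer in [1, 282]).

82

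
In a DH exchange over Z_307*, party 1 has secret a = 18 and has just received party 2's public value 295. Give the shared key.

216

Shared key K = 295^18 mod 307.
295^1 ≡ 295 (mod 307)
295^2 = (295^1)^2 ≡ 295^2 = 87025 ≡ 144 (mod 307)
295^4 = (295^2)^2 ≡ 144^2 = 20736 ≡ 167 (mod 307)
295^8 = (295^4)^2 ≡ 167^2 = 27889 ≡ 259 (mod 307)
295^16 = (295^8)^2 ≡ 259^2 = 67081 ≡ 155 (mod 307)
295^18 = 295^16 · 295^2 ≡ 155 · 144 ≡ 216 (mod 307).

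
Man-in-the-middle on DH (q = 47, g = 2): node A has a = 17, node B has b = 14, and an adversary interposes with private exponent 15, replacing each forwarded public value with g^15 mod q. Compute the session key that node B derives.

Node B receives an adversary's public value M = 2^15 mod 47 instead of the honest one.
2^1 ≡ 2 (mod 47)
2^2 = (2^1)^2 ≡ 2^2 = 4 ≡ 4 (mod 47)
2^4 = (2^2)^2 ≡ 4^2 = 16 ≡ 16 (mod 47)
2^8 = (2^4)^2 ≡ 16^2 = 256 ≡ 21 (mod 47)
2^15 = 2^8 · 2^4 · 2^2 · 2^1 ≡ 21 · 16 · 4 · 2 ≡ 9 (mod 47).
So M = 9. Node B computes K = M^14 mod 47.
9^1 ≡ 9 (mod 47)
9^2 = (9^1)^2 ≡ 9^2 = 81 ≡ 34 (mod 47)
9^4 = (9^2)^2 ≡ 34^2 = 1156 ≡ 28 (mod 47)
9^8 = (9^4)^2 ≡ 28^2 = 784 ≡ 32 (mod 47)
9^14 = 9^8 · 9^4 · 9^2 ≡ 32 · 28 · 34 ≡ 8 (mod 47).

8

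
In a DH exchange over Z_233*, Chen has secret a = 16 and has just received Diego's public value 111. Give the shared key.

Shared key K = 111^16 mod 233.
111^1 ≡ 111 (mod 233)
111^2 = (111^1)^2 ≡ 111^2 = 12321 ≡ 205 (mod 233)
111^4 = (111^2)^2 ≡ 205^2 = 42025 ≡ 85 (mod 233)
111^8 = (111^4)^2 ≡ 85^2 = 7225 ≡ 2 (mod 233)
111^16 = (111^8)^2 ≡ 2^2 = 4 ≡ 4 (mod 233)

4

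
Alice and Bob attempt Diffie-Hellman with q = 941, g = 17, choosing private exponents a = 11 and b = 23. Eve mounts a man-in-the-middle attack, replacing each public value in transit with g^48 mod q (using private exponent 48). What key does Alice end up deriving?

590

Alice receives Eve's public value M = 17^48 mod 941 instead of the honest one.
17^1 ≡ 17 (mod 941)
17^2 = (17^1)^2 ≡ 17^2 = 289 ≡ 289 (mod 941)
17^4 = (17^2)^2 ≡ 289^2 = 83521 ≡ 713 (mod 941)
17^8 = (17^4)^2 ≡ 713^2 = 508369 ≡ 229 (mod 941)
17^16 = (17^8)^2 ≡ 229^2 = 52441 ≡ 686 (mod 941)
17^32 = (17^16)^2 ≡ 686^2 = 470596 ≡ 96 (mod 941)
17^48 = 17^32 · 17^16 ≡ 96 · 686 ≡ 927 (mod 941).
So M = 927. Alice computes K = M^11 mod 941.
927^1 ≡ 927 (mod 941)
927^2 = (927^1)^2 ≡ 927^2 = 859329 ≡ 196 (mod 941)
927^4 = (927^2)^2 ≡ 196^2 = 38416 ≡ 776 (mod 941)
927^8 = (927^4)^2 ≡ 776^2 = 602176 ≡ 877 (mod 941)
927^11 = 927^8 · 927^2 · 927^1 ≡ 877 · 196 · 927 ≡ 590 (mod 941).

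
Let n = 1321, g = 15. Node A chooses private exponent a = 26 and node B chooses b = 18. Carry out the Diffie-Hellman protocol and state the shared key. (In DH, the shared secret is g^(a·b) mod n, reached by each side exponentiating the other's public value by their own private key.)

866

Node B sends B = g^b mod n = 15^18 mod 1321.
15^1 ≡ 15 (mod 1321)
15^2 = (15^1)^2 ≡ 15^2 = 225 ≡ 225 (mod 1321)
15^4 = (15^2)^2 ≡ 225^2 = 50625 ≡ 427 (mod 1321)
15^8 = (15^4)^2 ≡ 427^2 = 182329 ≡ 31 (mod 1321)
15^16 = (15^8)^2 ≡ 31^2 = 961 ≡ 961 (mod 1321)
15^18 = 15^16 · 15^2 ≡ 961 · 225 ≡ 902 (mod 1321).
So B = 902. Node A then computes K = B^a mod n = 902^26 mod 1321.
902^1 ≡ 902 (mod 1321)
902^2 = (902^1)^2 ≡ 902^2 = 813604 ≡ 1189 (mod 1321)
902^4 = (902^2)^2 ≡ 1189^2 = 1413721 ≡ 251 (mod 1321)
902^8 = (902^4)^2 ≡ 251^2 = 63001 ≡ 914 (mod 1321)
902^16 = (902^8)^2 ≡ 914^2 = 835396 ≡ 524 (mod 1321)
902^26 = 902^16 · 902^8 · 902^2 ≡ 524 · 914 · 1189 ≡ 866 (mod 1321).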